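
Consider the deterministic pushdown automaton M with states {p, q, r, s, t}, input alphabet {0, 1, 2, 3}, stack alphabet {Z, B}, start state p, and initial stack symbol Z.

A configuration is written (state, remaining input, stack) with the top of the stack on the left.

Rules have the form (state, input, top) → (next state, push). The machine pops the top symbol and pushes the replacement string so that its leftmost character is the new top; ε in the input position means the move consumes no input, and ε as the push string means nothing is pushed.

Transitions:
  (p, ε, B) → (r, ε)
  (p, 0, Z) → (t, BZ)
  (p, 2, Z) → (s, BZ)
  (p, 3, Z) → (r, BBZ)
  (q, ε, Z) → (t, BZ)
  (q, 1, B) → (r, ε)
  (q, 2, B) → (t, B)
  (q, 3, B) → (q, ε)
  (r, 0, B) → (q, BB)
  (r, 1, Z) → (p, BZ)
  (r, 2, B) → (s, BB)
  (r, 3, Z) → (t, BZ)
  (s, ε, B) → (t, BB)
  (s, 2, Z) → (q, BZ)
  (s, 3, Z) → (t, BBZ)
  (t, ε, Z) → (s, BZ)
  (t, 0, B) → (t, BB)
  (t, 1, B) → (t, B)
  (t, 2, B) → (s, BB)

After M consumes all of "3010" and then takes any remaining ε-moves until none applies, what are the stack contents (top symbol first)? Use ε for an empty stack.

(p, 3010, Z)
  read 3, top Z: go to r, push BBZ → (r, 010, BBZ)
  read 0, top B: go to q, push BB → (q, 10, BBBZ)
  read 1, top B: go to r, push ε → (r, 0, BBZ)
  read 0, top B: go to q, push BB → (q, ε, BBBZ)
All input consumed in state q with stack BBBZ.

BBBZ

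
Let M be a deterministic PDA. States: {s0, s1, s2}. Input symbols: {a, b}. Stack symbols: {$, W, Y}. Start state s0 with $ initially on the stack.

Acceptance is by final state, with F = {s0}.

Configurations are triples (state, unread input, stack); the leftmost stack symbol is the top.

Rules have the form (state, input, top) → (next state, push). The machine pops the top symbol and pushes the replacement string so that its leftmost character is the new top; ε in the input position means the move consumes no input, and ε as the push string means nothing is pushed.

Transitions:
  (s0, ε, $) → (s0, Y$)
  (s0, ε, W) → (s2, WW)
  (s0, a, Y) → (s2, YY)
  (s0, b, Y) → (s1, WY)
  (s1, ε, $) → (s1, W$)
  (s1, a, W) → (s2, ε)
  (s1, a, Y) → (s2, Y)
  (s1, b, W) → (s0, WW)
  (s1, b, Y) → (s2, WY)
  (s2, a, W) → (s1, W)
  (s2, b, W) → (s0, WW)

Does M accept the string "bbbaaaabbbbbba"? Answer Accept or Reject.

(s0, bbbaaaabbbbbba, $) ⊢ (s0, bbbaaaabbbbbba, Y$) ⊢ (s1, bbaaaabbbbbba, WY$) ⊢ (s0, baaaabbbbbba, WWY$) ⊢ (s2, baaaabbbbbba, WWWY$) ⊢ (s0, aaaabbbbbba, WWWWY$) ⊢ (s2, aaaabbbbbba, WWWWWY$) ⊢ (s1, aaabbbbbba, WWWWWY$) ⊢ (s2, aabbbbbba, WWWWY$) ⊢ (s1, abbbbbba, WWWWY$) ⊢ (s2, bbbbbba, WWWY$) ⊢ (s0, bbbbba, WWWWY$) ⊢ (s2, bbbbba, WWWWWY$) ⊢ (s0, bbbba, WWWWWWY$) ⊢ (s2, bbbba, WWWWWWWY$) ⊢ (s0, bbba, WWWWWWWWY$) ⊢ (s2, bbba, WWWWWWWWWY$) ⊢ (s0, bba, WWWWWWWWWWY$) ⊢ (s2, bba, WWWWWWWWWWWY$) ⊢ (s0, ba, WWWWWWWWWWWWY$) ⊢ (s2, ba, WWWWWWWWWWWWWY$) ⊢ (s0, a, WWWWWWWWWWWWWWY$) ⊢ (s2, a, WWWWWWWWWWWWWWWY$) ⊢ (s1, ε, WWWWWWWWWWWWWWWY$)
All input consumed; state s1 ∉ F and no further ε-move applies.

Reject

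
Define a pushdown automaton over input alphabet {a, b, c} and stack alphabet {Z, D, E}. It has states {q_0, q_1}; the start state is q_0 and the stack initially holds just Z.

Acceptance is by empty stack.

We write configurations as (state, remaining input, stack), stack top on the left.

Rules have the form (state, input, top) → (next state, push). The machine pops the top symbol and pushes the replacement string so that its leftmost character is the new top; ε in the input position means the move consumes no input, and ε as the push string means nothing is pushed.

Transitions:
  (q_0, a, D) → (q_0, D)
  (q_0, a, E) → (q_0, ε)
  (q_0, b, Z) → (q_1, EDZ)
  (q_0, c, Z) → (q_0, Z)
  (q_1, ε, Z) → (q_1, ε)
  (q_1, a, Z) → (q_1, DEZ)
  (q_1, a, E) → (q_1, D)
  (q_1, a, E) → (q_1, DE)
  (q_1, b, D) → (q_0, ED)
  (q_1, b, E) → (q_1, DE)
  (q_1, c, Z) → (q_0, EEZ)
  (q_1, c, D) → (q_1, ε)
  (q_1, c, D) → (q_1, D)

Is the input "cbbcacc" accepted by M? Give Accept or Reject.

Accept

One accepting computation: (q_0, cbbcacc, Z) ⊢ (q_0, bbcacc, Z) ⊢ (q_1, bcacc, EDZ) ⊢ (q_1, cacc, DEDZ) ⊢ (q_1, acc, EDZ) ⊢ (q_1, cc, DDZ) ⊢ (q_1, c, DZ) ⊢ (q_1, ε, Z) ⊢ (q_1, ε, ε)
All input consumed and the stack is empty.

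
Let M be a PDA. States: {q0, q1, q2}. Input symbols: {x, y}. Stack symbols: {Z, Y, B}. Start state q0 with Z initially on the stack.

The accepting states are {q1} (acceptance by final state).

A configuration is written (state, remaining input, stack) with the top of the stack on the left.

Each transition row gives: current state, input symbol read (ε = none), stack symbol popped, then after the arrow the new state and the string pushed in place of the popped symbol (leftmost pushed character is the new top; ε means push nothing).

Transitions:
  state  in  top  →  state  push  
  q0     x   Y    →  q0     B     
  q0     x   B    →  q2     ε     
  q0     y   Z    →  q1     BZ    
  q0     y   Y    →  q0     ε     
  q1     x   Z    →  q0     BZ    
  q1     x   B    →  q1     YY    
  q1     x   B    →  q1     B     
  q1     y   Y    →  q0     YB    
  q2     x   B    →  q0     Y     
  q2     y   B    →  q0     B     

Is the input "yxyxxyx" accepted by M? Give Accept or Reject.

No computation consumes all input and reaches a final state.

Reject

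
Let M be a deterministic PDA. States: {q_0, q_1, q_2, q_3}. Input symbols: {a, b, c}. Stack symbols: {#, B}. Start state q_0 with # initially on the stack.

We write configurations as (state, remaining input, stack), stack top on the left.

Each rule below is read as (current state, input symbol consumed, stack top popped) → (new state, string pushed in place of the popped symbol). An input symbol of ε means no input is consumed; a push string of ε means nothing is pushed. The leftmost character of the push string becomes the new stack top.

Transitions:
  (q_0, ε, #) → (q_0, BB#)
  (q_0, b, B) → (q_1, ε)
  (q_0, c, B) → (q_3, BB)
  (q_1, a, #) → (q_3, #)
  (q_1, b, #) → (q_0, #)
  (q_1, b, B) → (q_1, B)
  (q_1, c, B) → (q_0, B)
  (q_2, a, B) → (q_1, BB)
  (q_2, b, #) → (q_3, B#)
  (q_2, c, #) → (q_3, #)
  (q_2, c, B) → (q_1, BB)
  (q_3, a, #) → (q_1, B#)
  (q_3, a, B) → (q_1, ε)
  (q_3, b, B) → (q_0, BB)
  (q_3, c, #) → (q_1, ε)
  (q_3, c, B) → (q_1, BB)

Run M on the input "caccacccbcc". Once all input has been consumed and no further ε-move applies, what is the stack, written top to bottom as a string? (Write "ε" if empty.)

(q_0, caccacccbcc, #)
  ε-move, top #: go to q_0, push BB# → (q_0, caccacccbcc, BB#)
  read c, top B: go to q_3, push BB → (q_3, accacccbcc, BBB#)
  read a, top B: go to q_1, push ε → (q_1, ccacccbcc, BB#)
  read c, top B: go to q_0, push B → (q_0, cacccbcc, BB#)
  read c, top B: go to q_3, push BB → (q_3, acccbcc, BBB#)
  read a, top B: go to q_1, push ε → (q_1, cccbcc, BB#)
  read c, top B: go to q_0, push B → (q_0, ccbcc, BB#)
  read c, top B: go to q_3, push BB → (q_3, cbcc, BBB#)
  read c, top B: go to q_1, push BB → (q_1, bcc, BBBB#)
  read b, top B: go to q_1, push B → (q_1, cc, BBBB#)
  read c, top B: go to q_0, push B → (q_0, c, BBBB#)
  read c, top B: go to q_3, push BB → (q_3, ε, BBBBB#)
All input consumed in state q_3 with stack BBBBB#.

BBBBB#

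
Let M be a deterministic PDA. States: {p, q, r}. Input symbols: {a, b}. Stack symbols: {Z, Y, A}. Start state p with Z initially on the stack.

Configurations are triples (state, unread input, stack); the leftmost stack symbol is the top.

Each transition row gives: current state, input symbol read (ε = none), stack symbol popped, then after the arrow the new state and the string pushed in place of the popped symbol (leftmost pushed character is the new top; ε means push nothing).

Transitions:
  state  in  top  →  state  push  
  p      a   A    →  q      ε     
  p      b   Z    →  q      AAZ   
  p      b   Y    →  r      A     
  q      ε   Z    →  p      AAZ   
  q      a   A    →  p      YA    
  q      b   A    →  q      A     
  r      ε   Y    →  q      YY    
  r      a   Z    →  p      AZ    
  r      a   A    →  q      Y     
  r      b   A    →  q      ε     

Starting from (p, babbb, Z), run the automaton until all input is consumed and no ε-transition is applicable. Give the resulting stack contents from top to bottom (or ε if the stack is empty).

(p, babbb, Z)
  read b, top Z: go to q, push AAZ → (q, abbb, AAZ)
  read a, top A: go to p, push YA → (p, bbb, YAAZ)
  read b, top Y: go to r, push A → (r, bb, AAAZ)
  read b, top A: go to q, push ε → (q, b, AAZ)
  read b, top A: go to q, push A → (q, ε, AAZ)
All input consumed in state q with stack AAZ.

AAZ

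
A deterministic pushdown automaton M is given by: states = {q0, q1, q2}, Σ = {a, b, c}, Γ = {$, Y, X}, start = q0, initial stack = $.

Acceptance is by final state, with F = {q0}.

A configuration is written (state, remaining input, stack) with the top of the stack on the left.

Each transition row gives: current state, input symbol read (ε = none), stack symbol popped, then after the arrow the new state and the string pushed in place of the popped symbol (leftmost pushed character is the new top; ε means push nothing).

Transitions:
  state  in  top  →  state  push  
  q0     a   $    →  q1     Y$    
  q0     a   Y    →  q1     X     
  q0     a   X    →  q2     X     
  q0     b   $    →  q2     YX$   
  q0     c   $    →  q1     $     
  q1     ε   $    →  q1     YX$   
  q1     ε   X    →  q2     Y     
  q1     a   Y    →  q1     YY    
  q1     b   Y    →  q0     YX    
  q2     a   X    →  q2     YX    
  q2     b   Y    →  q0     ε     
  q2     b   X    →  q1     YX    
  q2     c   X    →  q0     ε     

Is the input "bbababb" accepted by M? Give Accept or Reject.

(q0, bbababb, $)
  read b, top $: go to q2, push YX$ → (q2, bababb, YX$)
  read b, top Y: go to q0, push ε → (q0, ababb, X$)
  read a, top X: go to q2, push X → (q2, babb, X$)
  read b, top X: go to q1, push YX → (q1, abb, YX$)
  read a, top Y: go to q1, push YY → (q1, bb, YYX$)
  read b, top Y: go to q0, push YX → (q0, b, YXYX$)
No transition applies at (q0, b, YXYX$); input not fully consumed.

Reject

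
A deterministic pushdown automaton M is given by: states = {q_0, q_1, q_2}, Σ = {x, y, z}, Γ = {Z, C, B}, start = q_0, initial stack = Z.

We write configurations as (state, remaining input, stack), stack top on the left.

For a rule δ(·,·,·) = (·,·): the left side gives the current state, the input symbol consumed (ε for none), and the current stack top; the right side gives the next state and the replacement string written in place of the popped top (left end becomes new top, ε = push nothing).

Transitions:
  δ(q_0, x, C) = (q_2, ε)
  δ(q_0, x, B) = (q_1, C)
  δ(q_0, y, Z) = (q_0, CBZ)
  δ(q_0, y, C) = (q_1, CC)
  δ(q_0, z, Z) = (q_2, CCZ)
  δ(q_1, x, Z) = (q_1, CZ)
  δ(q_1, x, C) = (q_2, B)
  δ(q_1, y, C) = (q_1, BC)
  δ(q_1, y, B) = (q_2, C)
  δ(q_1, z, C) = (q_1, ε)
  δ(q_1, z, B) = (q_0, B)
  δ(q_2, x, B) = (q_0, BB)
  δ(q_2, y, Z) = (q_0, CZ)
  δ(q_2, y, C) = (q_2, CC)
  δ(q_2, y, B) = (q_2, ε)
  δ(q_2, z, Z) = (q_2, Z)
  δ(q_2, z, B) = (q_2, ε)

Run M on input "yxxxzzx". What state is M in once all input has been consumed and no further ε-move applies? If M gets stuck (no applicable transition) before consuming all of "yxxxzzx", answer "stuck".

(q_0, yxxxzzx, Z)
  read y, top Z: go to q_0, push CBZ → (q_0, xxxzzx, CBZ)
  read x, top C: go to q_2, push ε → (q_2, xxzzx, BZ)
  read x, top B: go to q_0, push BB → (q_0, xzzx, BBZ)
  read x, top B: go to q_1, push C → (q_1, zzx, CBZ)
  read z, top C: go to q_1, push ε → (q_1, zx, BZ)
  read z, top B: go to q_0, push B → (q_0, x, BZ)
  read x, top B: go to q_1, push C → (q_1, ε, CZ)
All input consumed; M is in state q_1.

q_1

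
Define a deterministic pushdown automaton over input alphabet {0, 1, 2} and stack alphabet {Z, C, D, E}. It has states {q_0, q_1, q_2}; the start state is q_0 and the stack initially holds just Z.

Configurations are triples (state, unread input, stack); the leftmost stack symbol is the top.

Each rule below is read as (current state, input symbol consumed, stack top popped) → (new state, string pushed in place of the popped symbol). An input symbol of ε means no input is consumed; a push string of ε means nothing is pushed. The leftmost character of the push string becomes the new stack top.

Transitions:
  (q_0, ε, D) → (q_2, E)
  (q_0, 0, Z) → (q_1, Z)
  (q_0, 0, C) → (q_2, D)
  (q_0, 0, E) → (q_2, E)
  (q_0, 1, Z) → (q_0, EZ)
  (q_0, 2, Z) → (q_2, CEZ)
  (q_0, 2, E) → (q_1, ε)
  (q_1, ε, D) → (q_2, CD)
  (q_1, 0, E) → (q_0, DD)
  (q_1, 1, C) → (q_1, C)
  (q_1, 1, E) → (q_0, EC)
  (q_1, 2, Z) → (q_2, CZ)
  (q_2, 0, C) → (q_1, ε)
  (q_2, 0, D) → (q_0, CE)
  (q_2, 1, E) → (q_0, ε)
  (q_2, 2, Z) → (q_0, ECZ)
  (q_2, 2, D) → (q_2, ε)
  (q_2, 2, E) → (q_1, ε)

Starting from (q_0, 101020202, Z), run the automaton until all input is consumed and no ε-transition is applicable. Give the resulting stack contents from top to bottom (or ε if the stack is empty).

CZ

(q_0, 101020202, Z)
  read 1, top Z: go to q_0, push EZ → (q_0, 01020202, EZ)
  read 0, top E: go to q_2, push E → (q_2, 1020202, EZ)
  read 1, top E: go to q_0, push ε → (q_0, 020202, Z)
  read 0, top Z: go to q_1, push Z → (q_1, 20202, Z)
  read 2, top Z: go to q_2, push CZ → (q_2, 0202, CZ)
  read 0, top C: go to q_1, push ε → (q_1, 202, Z)
  read 2, top Z: go to q_2, push CZ → (q_2, 02, CZ)
  read 0, top C: go to q_1, push ε → (q_1, 2, Z)
  read 2, top Z: go to q_2, push CZ → (q_2, ε, CZ)
All input consumed in state q_2 with stack CZ.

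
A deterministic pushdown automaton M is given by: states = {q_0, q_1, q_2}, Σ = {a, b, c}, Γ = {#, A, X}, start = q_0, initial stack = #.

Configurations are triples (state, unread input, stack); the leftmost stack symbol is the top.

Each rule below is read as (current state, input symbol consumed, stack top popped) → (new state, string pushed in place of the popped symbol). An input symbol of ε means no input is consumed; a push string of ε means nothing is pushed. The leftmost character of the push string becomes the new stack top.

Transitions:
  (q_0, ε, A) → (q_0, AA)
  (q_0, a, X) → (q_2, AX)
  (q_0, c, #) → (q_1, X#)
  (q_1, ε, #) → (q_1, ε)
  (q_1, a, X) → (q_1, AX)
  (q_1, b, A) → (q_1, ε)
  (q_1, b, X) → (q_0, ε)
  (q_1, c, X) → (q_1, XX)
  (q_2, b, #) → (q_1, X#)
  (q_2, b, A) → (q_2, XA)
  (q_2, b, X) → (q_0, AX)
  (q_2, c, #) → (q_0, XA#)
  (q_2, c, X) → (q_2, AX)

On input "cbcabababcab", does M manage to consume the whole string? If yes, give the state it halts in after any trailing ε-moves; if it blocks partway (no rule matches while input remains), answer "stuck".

q_1

(q_0, cbcabababcab, #) ⊢ (q_1, bcabababcab, X#) ⊢ (q_0, cabababcab, #) ⊢ (q_1, abababcab, X#) ⊢ (q_1, bababcab, AX#) ⊢ (q_1, ababcab, X#) ⊢ (q_1, babcab, AX#) ⊢ (q_1, abcab, X#) ⊢ (q_1, bcab, AX#) ⊢ (q_1, cab, X#) ⊢ (q_1, ab, XX#) ⊢ (q_1, b, AXX#) ⊢ (q_1, ε, XX#)
All input consumed; M is in state q_1.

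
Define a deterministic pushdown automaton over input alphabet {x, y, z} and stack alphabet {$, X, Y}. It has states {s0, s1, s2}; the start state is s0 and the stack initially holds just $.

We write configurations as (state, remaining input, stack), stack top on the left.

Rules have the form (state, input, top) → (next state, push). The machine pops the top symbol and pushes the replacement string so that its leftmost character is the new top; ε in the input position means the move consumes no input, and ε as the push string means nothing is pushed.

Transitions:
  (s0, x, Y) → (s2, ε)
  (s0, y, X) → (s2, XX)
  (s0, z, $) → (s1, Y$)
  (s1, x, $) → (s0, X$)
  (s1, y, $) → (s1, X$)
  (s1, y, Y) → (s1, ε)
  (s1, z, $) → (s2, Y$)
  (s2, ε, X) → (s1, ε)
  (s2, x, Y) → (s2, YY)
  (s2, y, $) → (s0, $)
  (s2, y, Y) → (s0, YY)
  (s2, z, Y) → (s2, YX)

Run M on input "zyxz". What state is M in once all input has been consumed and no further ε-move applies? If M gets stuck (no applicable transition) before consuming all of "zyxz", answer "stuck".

(s0, zyxz, $)
  read z, top $: go to s1, push Y$ → (s1, yxz, Y$)
  read y, top Y: go to s1, push ε → (s1, xz, $)
  read x, top $: go to s0, push X$ → (s0, z, X$)
No transition for (s0, z, top X); M blocks with input z remaining.

stuck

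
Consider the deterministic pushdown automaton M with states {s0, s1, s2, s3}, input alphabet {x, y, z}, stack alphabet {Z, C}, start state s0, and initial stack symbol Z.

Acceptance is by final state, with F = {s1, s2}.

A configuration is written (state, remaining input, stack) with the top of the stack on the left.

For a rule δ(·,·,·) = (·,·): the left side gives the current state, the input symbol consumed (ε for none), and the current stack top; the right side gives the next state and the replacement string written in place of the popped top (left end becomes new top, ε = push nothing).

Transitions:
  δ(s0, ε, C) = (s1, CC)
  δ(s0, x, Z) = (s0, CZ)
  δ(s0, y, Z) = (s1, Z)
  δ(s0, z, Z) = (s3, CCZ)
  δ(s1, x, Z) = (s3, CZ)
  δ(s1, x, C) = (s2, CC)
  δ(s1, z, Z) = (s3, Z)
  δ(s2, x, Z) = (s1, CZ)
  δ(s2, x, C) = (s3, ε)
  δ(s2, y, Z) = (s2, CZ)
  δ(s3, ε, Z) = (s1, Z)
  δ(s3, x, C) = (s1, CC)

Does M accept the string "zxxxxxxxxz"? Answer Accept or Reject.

Reject

(s0, zxxxxxxxxz, Z) ⊢ (s3, xxxxxxxxz, CCZ) ⊢ (s1, xxxxxxxz, CCCZ) ⊢ (s2, xxxxxxz, CCCCZ) ⊢ (s3, xxxxxz, CCCZ) ⊢ (s1, xxxxz, CCCCZ) ⊢ (s2, xxxz, CCCCCZ) ⊢ (s3, xxz, CCCCZ) ⊢ (s1, xz, CCCCCZ) ⊢ (s2, z, CCCCCCZ)
No transition applies at (s2, z, CCCCCCZ); input not fully consumed.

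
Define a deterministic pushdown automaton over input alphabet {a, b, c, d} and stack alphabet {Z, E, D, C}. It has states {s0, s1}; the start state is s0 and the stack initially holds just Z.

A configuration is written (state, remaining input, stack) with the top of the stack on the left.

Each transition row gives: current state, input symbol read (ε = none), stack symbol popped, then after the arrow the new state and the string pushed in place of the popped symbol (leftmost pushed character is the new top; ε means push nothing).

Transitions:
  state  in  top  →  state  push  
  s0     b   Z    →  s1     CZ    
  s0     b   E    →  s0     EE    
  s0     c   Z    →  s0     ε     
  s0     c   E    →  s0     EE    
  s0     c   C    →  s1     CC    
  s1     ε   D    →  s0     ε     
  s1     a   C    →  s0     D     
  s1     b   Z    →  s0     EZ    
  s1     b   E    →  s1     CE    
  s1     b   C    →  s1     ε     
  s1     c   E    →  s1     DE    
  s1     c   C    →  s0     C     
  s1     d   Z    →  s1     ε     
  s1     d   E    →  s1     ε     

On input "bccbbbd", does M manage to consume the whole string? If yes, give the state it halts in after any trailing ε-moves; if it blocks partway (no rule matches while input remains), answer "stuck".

stuck

(s0, bccbbbd, Z)
  read b, top Z: go to s1, push CZ → (s1, ccbbbd, CZ)
  read c, top C: go to s0, push C → (s0, cbbbd, CZ)
  read c, top C: go to s1, push CC → (s1, bbbd, CCZ)
  read b, top C: go to s1, push ε → (s1, bbd, CZ)
  read b, top C: go to s1, push ε → (s1, bd, Z)
  read b, top Z: go to s0, push EZ → (s0, d, EZ)
No transition for (s0, d, top E); M blocks with input d remaining.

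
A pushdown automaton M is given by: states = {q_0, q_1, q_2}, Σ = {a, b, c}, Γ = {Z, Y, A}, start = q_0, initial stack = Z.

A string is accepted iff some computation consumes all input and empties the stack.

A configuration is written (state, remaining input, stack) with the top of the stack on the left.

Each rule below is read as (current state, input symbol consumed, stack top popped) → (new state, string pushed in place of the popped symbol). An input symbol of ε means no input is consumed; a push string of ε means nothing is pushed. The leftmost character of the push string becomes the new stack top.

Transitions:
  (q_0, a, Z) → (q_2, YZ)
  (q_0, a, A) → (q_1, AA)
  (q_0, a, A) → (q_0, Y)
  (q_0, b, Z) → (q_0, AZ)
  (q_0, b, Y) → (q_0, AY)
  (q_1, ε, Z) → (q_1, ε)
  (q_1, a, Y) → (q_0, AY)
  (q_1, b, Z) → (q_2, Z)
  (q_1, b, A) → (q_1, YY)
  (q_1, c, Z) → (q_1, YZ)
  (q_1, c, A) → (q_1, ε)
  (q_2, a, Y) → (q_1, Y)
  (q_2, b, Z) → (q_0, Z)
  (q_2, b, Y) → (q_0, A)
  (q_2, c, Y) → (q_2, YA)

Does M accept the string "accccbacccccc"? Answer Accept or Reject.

One accepting computation: (q_0, accccbacccccc, Z) ⊢ (q_2, ccccbacccccc, YZ) ⊢ (q_2, cccbacccccc, YAZ) ⊢ (q_2, ccbacccccc, YAAZ) ⊢ (q_2, cbacccccc, YAAAZ) ⊢ (q_2, bacccccc, YAAAAZ) ⊢ (q_0, acccccc, AAAAAZ) ⊢ (q_1, cccccc, AAAAAAZ) ⊢ (q_1, ccccc, AAAAAZ) ⊢ (q_1, cccc, AAAAZ) ⊢ (q_1, ccc, AAAZ) ⊢ (q_1, cc, AAZ) ⊢ (q_1, c, AZ) ⊢ (q_1, ε, Z) ⊢ (q_1, ε, ε)
All input consumed and the stack is empty.

Accept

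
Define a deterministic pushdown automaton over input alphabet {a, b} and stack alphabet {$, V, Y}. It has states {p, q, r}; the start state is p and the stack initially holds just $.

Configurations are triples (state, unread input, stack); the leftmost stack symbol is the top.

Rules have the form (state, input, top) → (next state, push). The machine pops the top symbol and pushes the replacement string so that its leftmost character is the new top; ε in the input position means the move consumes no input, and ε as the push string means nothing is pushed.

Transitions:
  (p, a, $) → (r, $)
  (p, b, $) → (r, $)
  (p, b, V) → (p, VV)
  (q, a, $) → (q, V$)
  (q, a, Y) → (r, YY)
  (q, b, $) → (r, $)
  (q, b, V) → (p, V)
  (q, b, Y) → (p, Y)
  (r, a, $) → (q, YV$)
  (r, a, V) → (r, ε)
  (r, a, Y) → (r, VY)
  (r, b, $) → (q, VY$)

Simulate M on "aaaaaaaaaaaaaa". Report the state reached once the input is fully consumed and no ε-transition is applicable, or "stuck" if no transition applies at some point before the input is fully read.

(p, aaaaaaaaaaaaaa, $)
  read a, top $: go to r, push $ → (r, aaaaaaaaaaaaa, $)
  read a, top $: go to q, push YV$ → (q, aaaaaaaaaaaa, YV$)
  read a, top Y: go to r, push YY → (r, aaaaaaaaaaa, YYV$)
  read a, top Y: go to r, push VY → (r, aaaaaaaaaa, VYYV$)
  read a, top V: go to r, push ε → (r, aaaaaaaaa, YYV$)
  read a, top Y: go to r, push VY → (r, aaaaaaaa, VYYV$)
  read a, top V: go to r, push ε → (r, aaaaaaa, YYV$)
  read a, top Y: go to r, push VY → (r, aaaaaa, VYYV$)
  read a, top V: go to r, push ε → (r, aaaaa, YYV$)
  read a, top Y: go to r, push VY → (r, aaaa, VYYV$)
  read a, top V: go to r, push ε → (r, aaa, YYV$)
  read a, top Y: go to r, push VY → (r, aa, VYYV$)
  read a, top V: go to r, push ε → (r, a, YYV$)
  read a, top Y: go to r, push VY → (r, ε, VYYV$)
All input consumed; M is in state r.

r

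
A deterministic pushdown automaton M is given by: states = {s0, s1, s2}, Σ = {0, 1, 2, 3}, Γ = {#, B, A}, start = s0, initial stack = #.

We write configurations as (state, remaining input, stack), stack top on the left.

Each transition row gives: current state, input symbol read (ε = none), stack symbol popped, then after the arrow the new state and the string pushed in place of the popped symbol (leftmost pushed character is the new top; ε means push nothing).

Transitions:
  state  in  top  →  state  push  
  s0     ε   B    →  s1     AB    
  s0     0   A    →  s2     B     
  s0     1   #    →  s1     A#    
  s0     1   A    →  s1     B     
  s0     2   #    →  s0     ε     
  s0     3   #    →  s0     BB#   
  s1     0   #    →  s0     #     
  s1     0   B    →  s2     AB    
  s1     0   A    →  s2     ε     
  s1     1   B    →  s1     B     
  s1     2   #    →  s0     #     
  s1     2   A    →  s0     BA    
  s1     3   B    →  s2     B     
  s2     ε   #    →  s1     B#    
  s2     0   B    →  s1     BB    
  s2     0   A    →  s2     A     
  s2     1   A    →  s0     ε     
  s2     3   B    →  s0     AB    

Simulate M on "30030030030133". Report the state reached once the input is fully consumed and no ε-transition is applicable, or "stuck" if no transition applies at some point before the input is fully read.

(s0, 30030030030133, #)
  read 3, top #: go to s0, push BB# → (s0, 0030030030133, BB#)
  ε-move, top B: go to s1, push AB → (s1, 0030030030133, ABB#)
  read 0, top A: go to s2, push ε → (s2, 030030030133, BB#)
  read 0, top B: go to s1, push BB → (s1, 30030030133, BBB#)
  read 3, top B: go to s2, push B → (s2, 0030030133, BBB#)
  read 0, top B: go to s1, push BB → (s1, 030030133, BBBB#)
  read 0, top B: go to s2, push AB → (s2, 30030133, ABBBB#)
No transition for (s2, 3, top A); M blocks with input 30030133 remaining.

stuck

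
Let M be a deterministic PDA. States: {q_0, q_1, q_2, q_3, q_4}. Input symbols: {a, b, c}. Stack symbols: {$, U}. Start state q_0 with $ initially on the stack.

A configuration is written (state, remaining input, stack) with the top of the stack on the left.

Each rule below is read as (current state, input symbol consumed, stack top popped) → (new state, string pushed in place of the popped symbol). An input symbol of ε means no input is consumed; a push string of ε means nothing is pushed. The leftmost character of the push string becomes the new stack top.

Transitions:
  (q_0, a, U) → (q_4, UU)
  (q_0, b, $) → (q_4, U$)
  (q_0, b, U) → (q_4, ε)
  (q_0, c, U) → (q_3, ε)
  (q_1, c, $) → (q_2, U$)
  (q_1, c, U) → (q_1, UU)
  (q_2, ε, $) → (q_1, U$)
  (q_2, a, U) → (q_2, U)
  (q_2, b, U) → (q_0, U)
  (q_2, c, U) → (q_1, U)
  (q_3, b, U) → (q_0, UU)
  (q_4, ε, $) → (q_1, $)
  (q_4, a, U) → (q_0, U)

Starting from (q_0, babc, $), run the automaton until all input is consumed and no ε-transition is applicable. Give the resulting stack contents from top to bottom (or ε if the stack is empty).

(q_0, babc, $)
  read b, top $: go to q_4, push U$ → (q_4, abc, U$)
  read a, top U: go to q_0, push U → (q_0, bc, U$)
  read b, top U: go to q_4, push ε → (q_4, c, $)
  ε-move, top $: go to q_1, push $ → (q_1, c, $)
  read c, top $: go to q_2, push U$ → (q_2, ε, U$)
All input consumed in state q_2 with stack U$.

U$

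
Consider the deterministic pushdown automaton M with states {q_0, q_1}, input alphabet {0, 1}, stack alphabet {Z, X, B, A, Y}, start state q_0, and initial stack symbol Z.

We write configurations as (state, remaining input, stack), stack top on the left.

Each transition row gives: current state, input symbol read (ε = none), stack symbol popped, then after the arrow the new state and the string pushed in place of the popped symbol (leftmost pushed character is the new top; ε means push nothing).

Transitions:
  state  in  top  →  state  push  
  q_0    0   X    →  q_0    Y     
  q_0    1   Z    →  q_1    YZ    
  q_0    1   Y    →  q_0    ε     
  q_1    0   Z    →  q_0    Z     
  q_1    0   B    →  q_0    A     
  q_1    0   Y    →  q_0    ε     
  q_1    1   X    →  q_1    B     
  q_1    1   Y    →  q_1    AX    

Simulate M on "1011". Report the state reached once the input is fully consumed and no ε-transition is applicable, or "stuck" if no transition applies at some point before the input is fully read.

q_1

(q_0, 1011, Z) ⊢ (q_1, 011, YZ) ⊢ (q_0, 11, Z) ⊢ (q_1, 1, YZ) ⊢ (q_1, ε, AXZ)
All input consumed; M is in state q_1.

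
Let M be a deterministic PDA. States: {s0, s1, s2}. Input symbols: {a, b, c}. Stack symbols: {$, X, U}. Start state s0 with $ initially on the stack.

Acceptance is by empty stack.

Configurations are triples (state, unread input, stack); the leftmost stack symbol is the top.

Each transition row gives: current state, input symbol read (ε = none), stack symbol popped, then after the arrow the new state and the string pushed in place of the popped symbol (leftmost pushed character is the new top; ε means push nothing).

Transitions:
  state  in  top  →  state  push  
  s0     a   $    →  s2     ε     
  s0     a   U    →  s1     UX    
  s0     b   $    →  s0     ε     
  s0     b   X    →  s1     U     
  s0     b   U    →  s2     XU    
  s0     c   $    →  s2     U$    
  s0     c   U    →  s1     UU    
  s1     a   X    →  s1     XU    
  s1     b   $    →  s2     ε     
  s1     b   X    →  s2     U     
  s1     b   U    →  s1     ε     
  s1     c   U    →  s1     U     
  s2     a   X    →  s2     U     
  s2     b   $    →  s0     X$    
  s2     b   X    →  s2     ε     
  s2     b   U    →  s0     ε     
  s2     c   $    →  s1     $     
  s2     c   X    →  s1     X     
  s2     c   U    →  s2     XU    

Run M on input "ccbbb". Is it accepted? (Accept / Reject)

(s0, ccbbb, $)
  read c, top $: go to s2, push U$ → (s2, cbbb, U$)
  read c, top U: go to s2, push XU → (s2, bbb, XU$)
  read b, top X: go to s2, push ε → (s2, bb, U$)
  read b, top U: go to s0, push ε → (s0, b, $)
  read b, top $: go to s0, push ε → (s0, ε, ε)
All input consumed and the stack is empty.

Accept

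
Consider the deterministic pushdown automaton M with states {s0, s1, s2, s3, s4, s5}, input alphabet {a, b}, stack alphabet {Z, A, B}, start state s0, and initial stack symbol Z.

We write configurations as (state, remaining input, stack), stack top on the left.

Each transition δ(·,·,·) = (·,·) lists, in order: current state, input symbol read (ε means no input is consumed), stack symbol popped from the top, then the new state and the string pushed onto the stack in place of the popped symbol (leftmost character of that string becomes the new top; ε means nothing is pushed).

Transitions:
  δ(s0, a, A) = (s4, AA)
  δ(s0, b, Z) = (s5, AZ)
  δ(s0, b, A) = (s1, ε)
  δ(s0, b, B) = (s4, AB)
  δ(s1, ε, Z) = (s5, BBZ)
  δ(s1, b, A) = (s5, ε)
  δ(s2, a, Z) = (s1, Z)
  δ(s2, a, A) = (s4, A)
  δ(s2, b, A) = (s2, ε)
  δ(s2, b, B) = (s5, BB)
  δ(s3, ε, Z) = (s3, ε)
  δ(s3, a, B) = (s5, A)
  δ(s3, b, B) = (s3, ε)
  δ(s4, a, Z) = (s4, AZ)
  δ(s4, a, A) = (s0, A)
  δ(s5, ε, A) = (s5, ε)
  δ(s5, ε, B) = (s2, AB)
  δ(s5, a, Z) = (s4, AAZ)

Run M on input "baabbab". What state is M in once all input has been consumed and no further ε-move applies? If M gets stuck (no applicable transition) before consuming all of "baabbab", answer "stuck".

stuck

(s0, baabbab, Z) ⊢ (s5, aabbab, AZ) ⊢ (s5, aabbab, Z) ⊢ (s4, abbab, AAZ) ⊢ (s0, bbab, AAZ) ⊢ (s1, bab, AZ) ⊢ (s5, ab, Z) ⊢ (s4, b, AAZ)
No transition for (s4, b, top A); M blocks with input b remaining.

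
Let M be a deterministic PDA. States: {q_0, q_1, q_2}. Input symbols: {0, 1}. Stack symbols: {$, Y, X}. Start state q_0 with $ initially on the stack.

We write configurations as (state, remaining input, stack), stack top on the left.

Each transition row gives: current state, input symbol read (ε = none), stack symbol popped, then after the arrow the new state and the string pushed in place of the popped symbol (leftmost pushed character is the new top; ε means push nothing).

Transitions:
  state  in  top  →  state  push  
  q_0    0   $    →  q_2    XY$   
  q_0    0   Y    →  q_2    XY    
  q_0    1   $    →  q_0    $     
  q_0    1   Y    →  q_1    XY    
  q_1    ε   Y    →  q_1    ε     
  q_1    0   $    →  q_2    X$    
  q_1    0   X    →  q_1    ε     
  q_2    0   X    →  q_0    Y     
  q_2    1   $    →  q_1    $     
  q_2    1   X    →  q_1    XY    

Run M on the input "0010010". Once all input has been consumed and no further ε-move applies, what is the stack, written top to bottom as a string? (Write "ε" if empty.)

(q_0, 0010010, $)
  read 0, top $: go to q_2, push XY$ → (q_2, 010010, XY$)
  read 0, top X: go to q_0, push Y → (q_0, 10010, YY$)
  read 1, top Y: go to q_1, push XY → (q_1, 0010, XYY$)
  read 0, top X: go to q_1, push ε → (q_1, 010, YY$)
  ε-move, top Y: go to q_1, push ε → (q_1, 010, Y$)
  ε-move, top Y: go to q_1, push ε → (q_1, 010, $)
  read 0, top $: go to q_2, push X$ → (q_2, 10, X$)
  read 1, top X: go to q_1, push XY → (q_1, 0, XY$)
  read 0, top X: go to q_1, push ε → (q_1, ε, Y$)
  ε-move, top Y: go to q_1, push ε → (q_1, ε, $)
All input consumed in state q_1 with stack $.

$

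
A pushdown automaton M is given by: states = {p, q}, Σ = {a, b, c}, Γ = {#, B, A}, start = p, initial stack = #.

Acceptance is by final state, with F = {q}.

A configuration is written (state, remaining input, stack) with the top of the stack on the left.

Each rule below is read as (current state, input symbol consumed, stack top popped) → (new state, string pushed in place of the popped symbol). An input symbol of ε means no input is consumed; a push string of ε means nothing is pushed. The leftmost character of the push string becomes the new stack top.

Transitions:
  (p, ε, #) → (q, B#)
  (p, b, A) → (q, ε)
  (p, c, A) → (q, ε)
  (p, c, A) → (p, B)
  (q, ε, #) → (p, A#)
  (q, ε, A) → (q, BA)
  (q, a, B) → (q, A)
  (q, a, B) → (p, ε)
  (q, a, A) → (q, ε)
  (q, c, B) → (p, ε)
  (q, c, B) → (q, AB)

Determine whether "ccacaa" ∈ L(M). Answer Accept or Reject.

Accept

One accepting computation: (p, ccacaa, #) ⊢ (q, ccacaa, B#) ⊢ (p, cacaa, #) ⊢ (q, cacaa, B#) ⊢ (q, acaa, AB#) ⊢ (q, caa, B#) ⊢ (q, aa, AB#) ⊢ (q, a, B#) ⊢ (q, ε, A#)
All input consumed and state q ∈ F.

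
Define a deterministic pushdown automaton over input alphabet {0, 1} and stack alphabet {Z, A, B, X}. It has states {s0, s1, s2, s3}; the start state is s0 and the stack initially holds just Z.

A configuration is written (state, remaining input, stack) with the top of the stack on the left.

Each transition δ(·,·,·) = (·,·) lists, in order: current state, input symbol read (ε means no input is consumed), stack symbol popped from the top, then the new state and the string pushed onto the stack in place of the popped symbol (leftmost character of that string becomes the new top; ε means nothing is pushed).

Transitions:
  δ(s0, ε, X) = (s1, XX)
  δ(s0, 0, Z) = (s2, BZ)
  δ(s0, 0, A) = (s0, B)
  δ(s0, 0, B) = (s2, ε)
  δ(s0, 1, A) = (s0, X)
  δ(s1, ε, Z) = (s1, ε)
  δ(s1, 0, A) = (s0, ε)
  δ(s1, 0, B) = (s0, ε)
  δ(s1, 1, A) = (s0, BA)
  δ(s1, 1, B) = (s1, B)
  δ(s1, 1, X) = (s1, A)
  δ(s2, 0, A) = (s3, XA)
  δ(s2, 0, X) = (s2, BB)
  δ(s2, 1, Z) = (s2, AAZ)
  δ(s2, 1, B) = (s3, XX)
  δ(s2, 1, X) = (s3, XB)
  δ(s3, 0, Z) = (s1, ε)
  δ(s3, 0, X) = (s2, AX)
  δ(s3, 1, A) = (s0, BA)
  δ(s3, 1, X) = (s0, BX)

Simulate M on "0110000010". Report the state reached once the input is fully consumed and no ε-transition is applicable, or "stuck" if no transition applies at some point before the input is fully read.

stuck

(s0, 0110000010, Z) ⊢ (s2, 110000010, BZ) ⊢ (s3, 10000010, XXZ) ⊢ (s0, 0000010, BXXZ) ⊢ (s2, 000010, XXZ) ⊢ (s2, 00010, BBXZ)
No transition for (s2, 0, top B); M blocks with input 00010 remaining.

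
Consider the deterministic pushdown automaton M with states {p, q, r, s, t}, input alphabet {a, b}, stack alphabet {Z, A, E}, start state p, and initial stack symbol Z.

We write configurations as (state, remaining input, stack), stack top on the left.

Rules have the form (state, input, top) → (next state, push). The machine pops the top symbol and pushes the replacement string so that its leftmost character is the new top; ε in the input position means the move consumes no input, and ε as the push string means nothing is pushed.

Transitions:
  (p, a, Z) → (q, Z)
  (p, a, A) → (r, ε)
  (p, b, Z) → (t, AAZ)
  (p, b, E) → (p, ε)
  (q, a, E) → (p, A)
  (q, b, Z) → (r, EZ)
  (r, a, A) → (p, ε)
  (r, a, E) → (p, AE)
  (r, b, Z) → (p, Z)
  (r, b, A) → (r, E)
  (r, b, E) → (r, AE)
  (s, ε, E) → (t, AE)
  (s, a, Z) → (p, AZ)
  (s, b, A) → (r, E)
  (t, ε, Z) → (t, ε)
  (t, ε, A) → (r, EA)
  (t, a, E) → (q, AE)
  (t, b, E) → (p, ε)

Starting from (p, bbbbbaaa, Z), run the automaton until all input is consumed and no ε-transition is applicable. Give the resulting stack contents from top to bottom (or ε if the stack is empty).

(p, bbbbbaaa, Z)
  read b, top Z: go to t, push AAZ → (t, bbbbaaa, AAZ)
  ε-move, top A: go to r, push EA → (r, bbbbaaa, EAAZ)
  read b, top E: go to r, push AE → (r, bbbaaa, AEAAZ)
  read b, top A: go to r, push E → (r, bbaaa, EEAAZ)
  read b, top E: go to r, push AE → (r, baaa, AEEAAZ)
  read b, top A: go to r, push E → (r, aaa, EEEAAZ)
  read a, top E: go to p, push AE → (p, aa, AEEEAAZ)
  read a, top A: go to r, push ε → (r, a, EEEAAZ)
  read a, top E: go to p, push AE → (p, ε, AEEEAAZ)
All input consumed in state p with stack AEEEAAZ.

AEEEAAZ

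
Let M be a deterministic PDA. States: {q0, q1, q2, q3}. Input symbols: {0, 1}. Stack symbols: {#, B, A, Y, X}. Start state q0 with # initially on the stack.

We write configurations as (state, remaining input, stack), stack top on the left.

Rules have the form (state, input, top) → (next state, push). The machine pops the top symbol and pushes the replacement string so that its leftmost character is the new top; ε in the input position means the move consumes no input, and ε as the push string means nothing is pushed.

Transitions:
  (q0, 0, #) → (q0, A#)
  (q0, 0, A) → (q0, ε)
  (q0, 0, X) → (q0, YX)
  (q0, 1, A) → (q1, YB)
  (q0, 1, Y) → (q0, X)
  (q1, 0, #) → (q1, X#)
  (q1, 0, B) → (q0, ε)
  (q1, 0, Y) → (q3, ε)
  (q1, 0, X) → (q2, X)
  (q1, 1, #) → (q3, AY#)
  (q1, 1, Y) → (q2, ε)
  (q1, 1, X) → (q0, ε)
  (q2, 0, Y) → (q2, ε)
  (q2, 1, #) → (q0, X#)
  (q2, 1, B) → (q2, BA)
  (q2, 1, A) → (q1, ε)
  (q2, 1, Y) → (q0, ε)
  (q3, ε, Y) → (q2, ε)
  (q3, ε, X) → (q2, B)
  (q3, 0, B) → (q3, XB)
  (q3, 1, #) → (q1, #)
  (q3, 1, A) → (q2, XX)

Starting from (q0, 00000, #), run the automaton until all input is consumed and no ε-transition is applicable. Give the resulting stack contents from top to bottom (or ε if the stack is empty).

(q0, 00000, #)
  read 0, top #: go to q0, push A# → (q0, 0000, A#)
  read 0, top A: go to q0, push ε → (q0, 000, #)
  read 0, top #: go to q0, push A# → (q0, 00, A#)
  read 0, top A: go to q0, push ε → (q0, 0, #)
  read 0, top #: go to q0, push A# → (q0, ε, A#)
All input consumed in state q0 with stack A#.

A#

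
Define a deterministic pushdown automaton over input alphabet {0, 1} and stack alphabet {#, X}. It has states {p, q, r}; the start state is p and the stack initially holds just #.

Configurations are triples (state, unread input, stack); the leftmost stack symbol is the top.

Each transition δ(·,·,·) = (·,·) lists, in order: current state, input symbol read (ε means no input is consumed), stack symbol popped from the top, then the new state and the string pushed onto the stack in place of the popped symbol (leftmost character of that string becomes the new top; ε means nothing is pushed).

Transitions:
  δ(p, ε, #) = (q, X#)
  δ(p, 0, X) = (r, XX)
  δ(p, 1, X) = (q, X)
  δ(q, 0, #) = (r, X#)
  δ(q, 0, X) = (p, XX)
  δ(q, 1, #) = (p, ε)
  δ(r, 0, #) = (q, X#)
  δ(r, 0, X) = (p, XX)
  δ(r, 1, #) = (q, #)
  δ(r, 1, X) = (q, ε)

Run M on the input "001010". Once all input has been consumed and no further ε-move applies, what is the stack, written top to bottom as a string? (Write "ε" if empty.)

XXXX#

(p, 001010, #)
  ε-move, top #: go to q, push X# → (q, 001010, X#)
  read 0, top X: go to p, push XX → (p, 01010, XX#)
  read 0, top X: go to r, push XX → (r, 1010, XXX#)
  read 1, top X: go to q, push ε → (q, 010, XX#)
  read 0, top X: go to p, push XX → (p, 10, XXX#)
  read 1, top X: go to q, push X → (q, 0, XXX#)
  read 0, top X: go to p, push XX → (p, ε, XXXX#)
All input consumed in state p with stack XXXX#.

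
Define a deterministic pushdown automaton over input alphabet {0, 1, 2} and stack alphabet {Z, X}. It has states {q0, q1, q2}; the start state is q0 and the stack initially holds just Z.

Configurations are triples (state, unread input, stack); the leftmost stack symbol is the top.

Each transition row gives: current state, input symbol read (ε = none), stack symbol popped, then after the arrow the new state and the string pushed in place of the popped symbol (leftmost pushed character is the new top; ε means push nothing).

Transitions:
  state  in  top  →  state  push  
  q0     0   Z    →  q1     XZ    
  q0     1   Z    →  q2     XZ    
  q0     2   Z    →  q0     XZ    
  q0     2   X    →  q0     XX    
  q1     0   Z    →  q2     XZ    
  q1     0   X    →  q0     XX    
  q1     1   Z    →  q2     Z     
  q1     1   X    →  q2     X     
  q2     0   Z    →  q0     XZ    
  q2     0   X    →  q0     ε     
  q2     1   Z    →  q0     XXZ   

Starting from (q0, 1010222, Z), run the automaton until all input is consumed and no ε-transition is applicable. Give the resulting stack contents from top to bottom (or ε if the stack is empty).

(q0, 1010222, Z)
  read 1, top Z: go to q2, push XZ → (q2, 010222, XZ)
  read 0, top X: go to q0, push ε → (q0, 10222, Z)
  read 1, top Z: go to q2, push XZ → (q2, 0222, XZ)
  read 0, top X: go to q0, push ε → (q0, 222, Z)
  read 2, top Z: go to q0, push XZ → (q0, 22, XZ)
  read 2, top X: go to q0, push XX → (q0, 2, XXZ)
  read 2, top X: go to q0, push XX → (q0, ε, XXXZ)
All input consumed in state q0 with stack XXXZ.

XXXZ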